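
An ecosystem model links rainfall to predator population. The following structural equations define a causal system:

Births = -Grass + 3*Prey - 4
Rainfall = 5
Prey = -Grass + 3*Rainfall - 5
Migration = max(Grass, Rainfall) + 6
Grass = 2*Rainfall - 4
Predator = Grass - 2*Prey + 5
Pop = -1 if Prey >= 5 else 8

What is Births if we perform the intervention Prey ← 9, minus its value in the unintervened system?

do(Prey=9) replaces the equation Prey = -Grass + 3*Rainfall - 5 with the constant Prey = 9.
Grass = 2*Rainfall - 4  [with Rainfall=5]  = 6
Births = -Grass + 3*Prey - 4  [with Grass=6, Prey=9]  = 17
Without intervention: Grass = 2*Rainfall - 4  [with Rainfall=5]  = 6; Prey = -Grass + 3*Rainfall - 5  [with Grass=6, Rainfall=5]  = 4; Births = -Grass + 3*Prey - 4  [with Grass=6, Prey=4]  = 2.
Change = 17 − 2 = 15.

15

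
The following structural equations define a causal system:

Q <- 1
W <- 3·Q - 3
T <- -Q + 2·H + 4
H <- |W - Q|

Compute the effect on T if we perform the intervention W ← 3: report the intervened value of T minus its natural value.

Under do(W=3), the mechanism W <- 3·Q - 3 is discarded; W is fixed at 3.
H = |W - Q|  [with W=3, Q=1]  = 2
T = -Q + 2·H + 4  [with Q=1, H=2]  = 7
Without intervention: W = 3·Q - 3  [with Q=1]  = 0; H = |W - Q|  [with W=0, Q=1]  = 1; T = -Q + 2·H + 4  [with Q=1, H=1]  = 5.
Change = 7 − 5 = 2.

2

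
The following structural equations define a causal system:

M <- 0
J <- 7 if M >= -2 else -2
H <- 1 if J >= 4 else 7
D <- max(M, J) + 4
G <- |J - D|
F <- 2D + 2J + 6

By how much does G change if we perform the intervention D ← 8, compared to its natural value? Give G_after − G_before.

Intervening sets D = 8 and removes its equation (D <- max(M, J) + 4).
J = 7 if M >= -2 else -2  [with M=0]  = 7
G = |J - D|  [with J=7, D=8]  = 1
Without intervention: J = 7 if M >= -2 else -2  [with M=0]  = 7; D = max(M, J) + 4  [with M=0, J=7]  = 11; G = |J - D|  [with J=7, D=11]  = 4.
Change = 1 − 4 = -3.

-3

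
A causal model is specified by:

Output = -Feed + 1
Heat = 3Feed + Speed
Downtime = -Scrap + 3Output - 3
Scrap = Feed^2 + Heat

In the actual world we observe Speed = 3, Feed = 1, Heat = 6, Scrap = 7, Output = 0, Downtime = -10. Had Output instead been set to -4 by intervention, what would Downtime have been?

-22

The intervention breaks the incoming arrows to Output: Output = -Feed + 1 no longer applies, and Output = -4.
Heat = 3Feed + Speed  [with Feed=1, Speed=3]  = 6
Scrap = Feed^2 + Heat  [with Feed=1, Heat=6]  = 7
Downtime = -Scrap + 3Output - 3  [with Scrap=7, Output=-4]  = -22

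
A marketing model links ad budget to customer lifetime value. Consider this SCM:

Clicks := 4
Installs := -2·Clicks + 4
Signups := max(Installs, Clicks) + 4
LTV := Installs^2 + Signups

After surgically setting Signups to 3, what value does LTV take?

19

The intervention breaks the incoming arrows to Signups: Signups := max(Installs, Clicks) + 4 no longer applies, and Signups = 3.
Installs = -2·Clicks + 4  [with Clicks=4]  = -4
LTV = Installs^2 + Signups  [with Installs=-4, Signups=3]  = 19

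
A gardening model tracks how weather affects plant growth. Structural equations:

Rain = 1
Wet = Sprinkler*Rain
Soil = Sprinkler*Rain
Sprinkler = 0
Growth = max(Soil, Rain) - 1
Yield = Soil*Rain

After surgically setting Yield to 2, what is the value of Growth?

do(Yield=2) replaces the equation Yield = Soil*Rain with the constant Yield = 2.
Since Growth is not a descendant of the intervened variable, it is unaffected.
Soil = Sprinkler*Rain  [with Sprinkler=0, Rain=1]  = 0
Growth = max(Soil, Rain) - 1  [with Soil=0, Rain=1]  = 0

0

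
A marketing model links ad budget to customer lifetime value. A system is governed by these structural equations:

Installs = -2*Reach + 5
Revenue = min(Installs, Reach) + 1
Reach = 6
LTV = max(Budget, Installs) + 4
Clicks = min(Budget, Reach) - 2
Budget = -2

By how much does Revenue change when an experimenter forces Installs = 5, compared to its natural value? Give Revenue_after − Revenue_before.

12

Intervening sets Installs = 5 and removes its equation (Installs = -2*Reach + 5).
Revenue = min(Installs, Reach) + 1  [with Installs=5, Reach=6]  = 6
Without intervention: Installs = -2*Reach + 5  [with Reach=6]  = -7; Revenue = min(Installs, Reach) + 1  [with Installs=-7, Reach=6]  = -6.
Change = 6 − (-6) = 12.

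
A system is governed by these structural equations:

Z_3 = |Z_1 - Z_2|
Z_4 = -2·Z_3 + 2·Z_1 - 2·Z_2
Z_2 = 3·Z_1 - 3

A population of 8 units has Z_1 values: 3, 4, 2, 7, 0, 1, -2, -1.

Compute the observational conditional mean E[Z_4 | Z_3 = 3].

-6

Observing Z_3=3 restricts to units where Z_3's equation naturally yields 3: Z_1 ∈ {3, 0}. In that subpopulation Z_4 = -12, 0, mean -6.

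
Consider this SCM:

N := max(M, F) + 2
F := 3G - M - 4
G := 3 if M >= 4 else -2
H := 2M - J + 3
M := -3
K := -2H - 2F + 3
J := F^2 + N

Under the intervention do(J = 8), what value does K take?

39

Under do(J=8), the mechanism J := F^2 + N is discarded; J is fixed at 8.
G = 3 if M >= 4 else -2  [with M=-3]  = -2
F = 3G - M - 4  [with G=-2, M=-3]  = -7
H = 2M - J + 3  [with M=-3, J=8]  = -11
K = -2H - 2F + 3  [with H=-11, F=-7]  = 39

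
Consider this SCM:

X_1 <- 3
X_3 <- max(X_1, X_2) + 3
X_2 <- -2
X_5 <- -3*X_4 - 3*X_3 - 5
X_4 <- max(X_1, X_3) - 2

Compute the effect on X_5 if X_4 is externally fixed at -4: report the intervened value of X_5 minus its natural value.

Intervening sets X_4 = -4 and removes its equation (X_4 <- max(X_1, X_3) - 2).
X_3 = max(X_1, X_2) + 3  [with X_1=3, X_2=-2]  = 6
X_5 = -3*X_4 - 3*X_3 - 5  [with X_4=-4, X_3=6]  = -11
Without intervention: X_3 = max(X_1, X_2) + 3  [with X_1=3, X_2=-2]  = 6; X_4 = max(X_1, X_3) - 2  [with X_1=3, X_3=6]  = 4; X_5 = -3*X_4 - 3*X_3 - 5  [with X_4=4, X_3=6]  = -35.
Change = -11 − (-35) = 24.

24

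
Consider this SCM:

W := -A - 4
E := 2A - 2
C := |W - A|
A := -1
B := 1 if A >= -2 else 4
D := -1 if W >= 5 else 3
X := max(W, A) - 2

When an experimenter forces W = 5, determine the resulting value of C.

6

The intervention breaks the incoming arrows to W: W := -A - 4 no longer applies, and W = 5.
C = |W - A|  [with W=5, A=-1]  = 6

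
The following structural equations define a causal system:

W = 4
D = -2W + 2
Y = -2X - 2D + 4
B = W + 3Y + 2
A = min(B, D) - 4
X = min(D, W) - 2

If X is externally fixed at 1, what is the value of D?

-6

Under do(X=1), the mechanism X = min(D, W) - 2 is discarded; X is fixed at 1.
Since D is not a descendant of the intervened variable, it is unaffected.
D = -2W + 2  [with W=4]  = -6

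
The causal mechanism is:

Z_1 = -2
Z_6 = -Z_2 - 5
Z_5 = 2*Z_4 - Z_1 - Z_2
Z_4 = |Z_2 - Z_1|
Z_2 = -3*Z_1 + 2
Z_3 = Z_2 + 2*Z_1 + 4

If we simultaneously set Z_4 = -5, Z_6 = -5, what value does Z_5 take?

Setting Z_4 = -5, Z_6 = -5 by intervention discards those variables' equations.
Z_2 = -3*Z_1 + 2  [with Z_1=-2]  = 8
Z_5 = 2*Z_4 - Z_1 - Z_2  [with Z_4=-5, Z_1=-2, Z_2=8]  = -16

-16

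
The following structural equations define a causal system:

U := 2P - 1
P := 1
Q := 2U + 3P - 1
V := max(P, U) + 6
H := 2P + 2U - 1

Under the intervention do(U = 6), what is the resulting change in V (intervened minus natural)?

5

The intervention breaks the incoming arrows to U: U := 2P - 1 no longer applies, and U = 6.
V = max(P, U) + 6  [with P=1, U=6]  = 12
Without intervention: U = 2P - 1  [with P=1]  = 1; V = max(P, U) + 6  [with P=1, U=1]  = 7.
Change = 12 − 7 = 5.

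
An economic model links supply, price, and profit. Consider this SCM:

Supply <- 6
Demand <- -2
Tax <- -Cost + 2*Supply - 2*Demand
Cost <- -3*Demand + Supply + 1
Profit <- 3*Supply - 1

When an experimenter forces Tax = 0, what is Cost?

Under do(Tax=0), the mechanism Tax <- -Cost + 2*Supply - 2*Demand is discarded; Tax is fixed at 0.
Since Cost is not a descendant of the intervened variable, it is unaffected.
Cost = -3*Demand + Supply + 1  [with Demand=-2, Supply=6]  = 13

13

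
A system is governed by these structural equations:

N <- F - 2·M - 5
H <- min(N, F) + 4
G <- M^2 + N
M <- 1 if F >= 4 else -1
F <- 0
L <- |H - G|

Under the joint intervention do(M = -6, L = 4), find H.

The joint intervention fixes M = -6, L = 4, removing each variable's own equation.
N = F - 2·M - 5  [with F=0, M=-6]  = 7
H = min(N, F) + 4  [with N=7, F=0]  = 4

4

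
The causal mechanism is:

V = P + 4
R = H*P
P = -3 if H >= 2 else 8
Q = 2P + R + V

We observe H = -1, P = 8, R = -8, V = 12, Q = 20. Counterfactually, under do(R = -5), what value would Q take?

23

do(R=-5) replaces the equation R = H*P with the constant R = -5.
P = -3 if H >= 2 else 8  [with H=-1]  = 8
V = P + 4  [with P=8]  = 12
Q = 2P + R + V  [with P=8, R=-5, V=12]  = 23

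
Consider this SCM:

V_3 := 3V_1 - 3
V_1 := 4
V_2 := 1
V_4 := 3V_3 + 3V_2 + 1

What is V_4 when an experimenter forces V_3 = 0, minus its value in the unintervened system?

-27

The intervention breaks the incoming arrows to V_3: V_3 := 3V_1 - 3 no longer applies, and V_3 = 0.
V_4 = 3V_3 + 3V_2 + 1  [with V_3=0, V_2=1]  = 4
Without intervention: V_3 = 3V_1 - 3  [with V_1=4]  = 9; V_4 = 3V_3 + 3V_2 + 1  [with V_3=9, V_2=1]  = 31.
Change = 4 − 31 = -27.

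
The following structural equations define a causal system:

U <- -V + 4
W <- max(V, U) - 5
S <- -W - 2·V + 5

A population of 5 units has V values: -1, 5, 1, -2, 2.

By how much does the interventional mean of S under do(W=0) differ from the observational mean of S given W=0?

do(W=0) breaks W's dependence on V. With W=0 fixed, S across the units is 7, -5, 3, 9, 1, mean 3.
Conditioning on W=0 selects the 2 unit(s) with V ∈ {-1, 5}. Their S values: 7, -5. Mean = 1.
Difference = 3 − 1 = 2.

2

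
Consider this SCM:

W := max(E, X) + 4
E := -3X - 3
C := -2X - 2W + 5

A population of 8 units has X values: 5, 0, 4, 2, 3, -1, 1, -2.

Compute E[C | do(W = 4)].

Under do(W=4), W's equation is replaced by W=4 for every unit. Per-unit C: -13, -3, -11, -7, -9, -1, -5, 1. Mean = -6.

-6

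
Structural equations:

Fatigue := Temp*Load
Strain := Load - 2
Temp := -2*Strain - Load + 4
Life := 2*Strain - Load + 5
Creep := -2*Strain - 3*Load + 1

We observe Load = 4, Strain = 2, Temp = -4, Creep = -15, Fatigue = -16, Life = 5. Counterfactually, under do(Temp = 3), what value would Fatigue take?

do(Temp=3) replaces the equation Temp := -2*Strain - Load + 4 with the constant Temp = 3.
Fatigue = Temp*Load  [with Temp=3, Load=4]  = 12

12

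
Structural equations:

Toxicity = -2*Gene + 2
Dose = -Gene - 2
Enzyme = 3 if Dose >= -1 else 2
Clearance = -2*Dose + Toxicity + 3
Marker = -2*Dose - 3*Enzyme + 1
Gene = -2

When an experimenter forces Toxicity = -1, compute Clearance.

2

The intervention breaks the incoming arrows to Toxicity: Toxicity = -2*Gene + 2 no longer applies, and Toxicity = -1.
Dose = -Gene - 2  [with Gene=-2]  = 0
Clearance = -2*Dose + Toxicity + 3  [with Dose=0, Toxicity=-1]  = 2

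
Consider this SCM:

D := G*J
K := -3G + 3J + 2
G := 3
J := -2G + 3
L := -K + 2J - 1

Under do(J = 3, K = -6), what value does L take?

11

Under do(J = 3, K = -6), each intervened variable's structural equation is replaced by its fixed value.
L = -K + 2J - 1  [with K=-6, J=3]  = 11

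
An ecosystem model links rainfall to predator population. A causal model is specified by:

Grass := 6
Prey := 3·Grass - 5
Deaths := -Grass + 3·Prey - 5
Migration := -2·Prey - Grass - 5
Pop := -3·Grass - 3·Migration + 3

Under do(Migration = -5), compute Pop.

Intervening sets Migration = -5 and removes its equation (Migration := -2·Prey - Grass - 5).
Pop = -3·Grass - 3·Migration + 3  [with Grass=6, Migration=-5]  = 0

0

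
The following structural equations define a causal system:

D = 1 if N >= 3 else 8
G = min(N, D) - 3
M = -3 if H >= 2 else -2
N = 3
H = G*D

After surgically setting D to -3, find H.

Under do(D=-3), the mechanism D = 1 if N >= 3 else 8 is discarded; D is fixed at -3.
G = min(N, D) - 3  [with N=3, D=-3]  = -6
H = G*D  [with G=-6, D=-3]  = 18

18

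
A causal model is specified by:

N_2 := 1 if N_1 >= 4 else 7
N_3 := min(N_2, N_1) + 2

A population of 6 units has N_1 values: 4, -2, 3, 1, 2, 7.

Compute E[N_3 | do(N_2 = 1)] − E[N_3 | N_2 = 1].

do(N_2=1) breaks N_2's dependence on N_1. With N_2=1 fixed, N_3 across the units is 3, 0, 3, 3, 3, 3, mean 2.5.
Conditioning on N_2=1 selects the 2 unit(s) with N_1 ∈ {4, 7}. Their N_3 values: 3, 3. Mean = 3.
Difference = 2.5 − 3 = -0.5.

-0.5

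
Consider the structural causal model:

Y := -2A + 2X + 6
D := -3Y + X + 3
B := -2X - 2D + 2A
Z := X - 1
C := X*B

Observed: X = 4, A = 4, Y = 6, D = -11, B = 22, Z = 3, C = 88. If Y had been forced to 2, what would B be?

-2

do(Y=2) replaces the equation Y := -2A + 2X + 6 with the constant Y = 2.
D = -3Y + X + 3  [with Y=2, X=4]  = 1
B = -2X - 2D + 2A  [with X=4, D=1, A=4]  = -2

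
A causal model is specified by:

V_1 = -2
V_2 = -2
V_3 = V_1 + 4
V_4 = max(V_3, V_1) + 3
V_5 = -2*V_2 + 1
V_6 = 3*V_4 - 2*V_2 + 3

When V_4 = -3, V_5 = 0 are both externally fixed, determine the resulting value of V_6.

The joint intervention fixes V_4 = -3, V_5 = 0, removing each variable's own equation.
V_6 = 3*V_4 - 2*V_2 + 3  [with V_4=-3, V_2=-2]  = -2

-2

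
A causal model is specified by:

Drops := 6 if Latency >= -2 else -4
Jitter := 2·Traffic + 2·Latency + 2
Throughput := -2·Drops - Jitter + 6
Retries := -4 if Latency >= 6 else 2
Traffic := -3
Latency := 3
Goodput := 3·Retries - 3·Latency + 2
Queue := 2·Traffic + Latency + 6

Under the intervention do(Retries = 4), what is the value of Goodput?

do(Retries=4) replaces the equation Retries := -4 if Latency >= 6 else 2 with the constant Retries = 4.
Goodput = 3·Retries - 3·Latency + 2  [with Retries=4, Latency=3]  = 5

5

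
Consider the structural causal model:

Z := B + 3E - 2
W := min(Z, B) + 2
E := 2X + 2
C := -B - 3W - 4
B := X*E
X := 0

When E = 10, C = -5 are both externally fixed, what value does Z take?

28

The joint intervention fixes E = 10, C = -5, removing each variable's own equation.
B = X*E  [with X=0, E=10]  = 0
Z = B + 3E - 2  [with B=0, E=10]  = 28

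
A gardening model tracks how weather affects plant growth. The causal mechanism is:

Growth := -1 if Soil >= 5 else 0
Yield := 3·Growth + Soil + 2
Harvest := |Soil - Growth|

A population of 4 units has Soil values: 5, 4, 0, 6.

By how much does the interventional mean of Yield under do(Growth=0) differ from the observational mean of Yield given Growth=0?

1.75

Every unit gets Growth=0 under the intervention. Yield values become 7, 6, 2, 8; E[Yield|do(Growth=0)] = 5.75.
Conditioning on Growth=0 selects the 2 unit(s) with Soil ∈ {4, 0}. Their Yield values: 6, 2. Mean = 4.
Difference = 5.75 − 4 = 1.75.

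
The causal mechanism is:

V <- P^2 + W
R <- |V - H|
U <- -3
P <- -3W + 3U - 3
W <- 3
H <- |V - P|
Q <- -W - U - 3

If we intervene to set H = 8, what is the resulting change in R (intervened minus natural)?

Intervening sets H = 8 and removes its equation (H <- |V - P|).
P = -3W + 3U - 3  [with W=3, U=-3]  = -21
V = P^2 + W  [with P=-21, W=3]  = 444
R = |V - H|  [with V=444, H=8]  = 436
Without intervention: P = -3W + 3U - 3  [with W=3, U=-3]  = -21; V = P^2 + W  [with P=-21, W=3]  = 444; H = |V - P|  [with V=444, P=-21]  = 465; R = |V - H|  [with V=444, H=465]  = 21.
Change = 436 − 21 = 415.

415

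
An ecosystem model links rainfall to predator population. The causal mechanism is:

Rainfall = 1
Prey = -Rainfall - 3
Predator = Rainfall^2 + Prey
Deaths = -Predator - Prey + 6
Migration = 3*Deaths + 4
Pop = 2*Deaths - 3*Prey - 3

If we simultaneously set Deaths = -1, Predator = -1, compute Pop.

The joint intervention fixes Deaths = -1, Predator = -1, removing each variable's own equation.
Prey = -Rainfall - 3  [with Rainfall=1]  = -4
Pop = 2*Deaths - 3*Prey - 3  [with Deaths=-1, Prey=-4]  = 7

7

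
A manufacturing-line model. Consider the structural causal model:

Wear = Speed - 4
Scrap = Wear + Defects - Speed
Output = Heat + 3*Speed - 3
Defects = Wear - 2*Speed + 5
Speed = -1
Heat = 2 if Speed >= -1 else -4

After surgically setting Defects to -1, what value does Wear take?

-5

Under do(Defects=-1), the mechanism Defects = Wear - 2*Speed + 5 is discarded; Defects is fixed at -1.
Since Wear is not a descendant of the intervened variable, it is unaffected.
Wear = Speed - 4  [with Speed=-1]  = -5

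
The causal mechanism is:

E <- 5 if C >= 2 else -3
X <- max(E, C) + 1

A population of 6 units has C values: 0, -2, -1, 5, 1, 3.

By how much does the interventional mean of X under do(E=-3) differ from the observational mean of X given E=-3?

1.5

do(E=-3) breaks E's dependence on C. With E=-3 fixed, X across the units is 1, -1, 0, 6, 2, 4, mean 2.
E[X|E=-3] averages over only the 4 units with E=-3 (C = 0, -2, -1, 1): X = 1, -1, 0, 2, mean 0.5.
Difference = 2 − 0.5 = 1.5.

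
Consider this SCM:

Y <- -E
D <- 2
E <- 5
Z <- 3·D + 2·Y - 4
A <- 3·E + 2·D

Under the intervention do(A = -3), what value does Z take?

-8

The intervention breaks the incoming arrows to A: A <- 3·E + 2·D no longer applies, and A = -3.
Since Z is not a descendant of the intervened variable, it is unaffected.
Y = -E  [with E=5]  = -5
Z = 3·D + 2·Y - 4  [with D=2, Y=-5]  = -8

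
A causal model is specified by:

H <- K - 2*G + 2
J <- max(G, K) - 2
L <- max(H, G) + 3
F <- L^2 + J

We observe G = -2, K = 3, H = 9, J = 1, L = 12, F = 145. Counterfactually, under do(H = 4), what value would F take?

50

The intervention breaks the incoming arrows to H: H <- K - 2*G + 2 no longer applies, and H = 4.
J = max(G, K) - 2  [with G=-2, K=3]  = 1
L = max(H, G) + 3  [with H=4, G=-2]  = 7
F = L^2 + J  [with L=7, J=1]  = 50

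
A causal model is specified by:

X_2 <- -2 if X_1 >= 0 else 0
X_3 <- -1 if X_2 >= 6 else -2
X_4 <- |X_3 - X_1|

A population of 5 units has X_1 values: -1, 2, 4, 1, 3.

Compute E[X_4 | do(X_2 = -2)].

The intervention sets X_2=-2 in all 5 units regardless of X_1. Recomputing X_4 per unit gives 1, 4, 6, 3, 5; average 3.8.

3.8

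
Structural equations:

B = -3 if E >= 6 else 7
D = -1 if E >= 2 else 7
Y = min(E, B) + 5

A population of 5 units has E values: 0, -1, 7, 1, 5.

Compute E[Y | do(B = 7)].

7.4

Under do(B=7), B's equation is replaced by B=7 for every unit. Per-unit Y: 5, 4, 12, 6, 10. Mean = 7.4.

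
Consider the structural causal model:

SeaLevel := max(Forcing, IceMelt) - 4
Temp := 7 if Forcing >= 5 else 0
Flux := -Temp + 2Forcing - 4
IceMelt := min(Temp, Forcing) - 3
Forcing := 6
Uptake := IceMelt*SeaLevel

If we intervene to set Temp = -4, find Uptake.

Under do(Temp=-4), the mechanism Temp := 7 if Forcing >= 5 else 0 is discarded; Temp is fixed at -4.
IceMelt = min(Temp, Forcing) - 3  [with Temp=-4, Forcing=6]  = -7
SeaLevel = max(Forcing, IceMelt) - 4  [with Forcing=6, IceMelt=-7]  = 2
Uptake = IceMelt*SeaLevel  [with IceMelt=-7, SeaLevel=2]  = -14

-14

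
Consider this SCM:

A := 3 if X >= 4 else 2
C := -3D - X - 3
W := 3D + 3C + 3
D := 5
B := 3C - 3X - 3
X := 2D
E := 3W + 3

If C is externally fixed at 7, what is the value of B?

-12

do(C=7) replaces the equation C := -3D - X - 3 with the constant C = 7.
X = 2D  [with D=5]  = 10
B = 3C - 3X - 3  [with C=7, X=10]  = -12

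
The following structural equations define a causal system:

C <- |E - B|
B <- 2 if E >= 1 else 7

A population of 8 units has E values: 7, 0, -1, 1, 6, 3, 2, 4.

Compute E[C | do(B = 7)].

do(B=7) breaks B's dependence on E. With B=7 fixed, C across the units is 0, 7, 8, 6, 1, 4, 5, 3, mean 4.25.

4.25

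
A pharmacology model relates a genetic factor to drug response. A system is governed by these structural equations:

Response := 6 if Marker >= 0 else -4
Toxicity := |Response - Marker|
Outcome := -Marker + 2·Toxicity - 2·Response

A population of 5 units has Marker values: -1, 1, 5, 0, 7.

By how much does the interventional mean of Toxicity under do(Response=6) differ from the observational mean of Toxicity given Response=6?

0.75

Every unit gets Response=6 under the intervention. Toxicity values become 7, 5, 1, 6, 1; E[Toxicity|do(Response=6)] = 4.
E[Toxicity|Response=6] averages over only the 4 units with Response=6 (Marker = 1, 5, 0, 7): Toxicity = 5, 1, 6, 1, mean 3.25.
Difference = 4 − 3.25 = 0.75.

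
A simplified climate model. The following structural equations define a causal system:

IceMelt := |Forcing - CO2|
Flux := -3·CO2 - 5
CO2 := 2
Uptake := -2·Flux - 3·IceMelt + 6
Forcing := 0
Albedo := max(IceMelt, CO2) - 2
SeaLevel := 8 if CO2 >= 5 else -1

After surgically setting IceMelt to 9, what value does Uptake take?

1

The intervention breaks the incoming arrows to IceMelt: IceMelt := |Forcing - CO2| no longer applies, and IceMelt = 9.
Flux = -3·CO2 - 5  [with CO2=2]  = -11
Uptake = -2·Flux - 3·IceMelt + 6  [with Flux=-11, IceMelt=9]  = 1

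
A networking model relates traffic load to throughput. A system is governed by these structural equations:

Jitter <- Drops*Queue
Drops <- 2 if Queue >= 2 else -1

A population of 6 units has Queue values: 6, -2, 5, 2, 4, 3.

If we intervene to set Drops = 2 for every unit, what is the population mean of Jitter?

Under do(Drops=2), Drops's equation is replaced by Drops=2 for every unit. Per-unit Jitter: 12, -4, 10, 4, 8, 6. Mean = 6.

6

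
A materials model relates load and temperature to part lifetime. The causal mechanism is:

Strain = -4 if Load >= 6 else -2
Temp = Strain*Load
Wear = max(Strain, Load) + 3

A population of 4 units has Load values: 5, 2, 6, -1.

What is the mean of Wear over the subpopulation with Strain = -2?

5

Observing Strain=-2 restricts to units where Strain's equation naturally yields -2: Load ∈ {5, 2, -1}. In that subpopulation Wear = 8, 5, 2, mean 5.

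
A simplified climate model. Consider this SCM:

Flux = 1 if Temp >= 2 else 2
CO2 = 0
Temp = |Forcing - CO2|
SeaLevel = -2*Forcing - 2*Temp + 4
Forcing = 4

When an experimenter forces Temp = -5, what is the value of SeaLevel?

6

The intervention breaks the incoming arrows to Temp: Temp = |Forcing - CO2| no longer applies, and Temp = -5.
SeaLevel = -2*Forcing - 2*Temp + 4  [with Forcing=4, Temp=-5]  = 6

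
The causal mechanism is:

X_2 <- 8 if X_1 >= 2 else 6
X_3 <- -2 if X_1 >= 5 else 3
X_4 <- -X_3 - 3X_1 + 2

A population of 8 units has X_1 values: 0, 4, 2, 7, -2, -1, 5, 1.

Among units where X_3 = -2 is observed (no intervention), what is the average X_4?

Observing X_3=-2 restricts to units where X_3's equation naturally yields -2: X_1 ∈ {7, 5}. In that subpopulation X_4 = -17, -11, mean -14.

-14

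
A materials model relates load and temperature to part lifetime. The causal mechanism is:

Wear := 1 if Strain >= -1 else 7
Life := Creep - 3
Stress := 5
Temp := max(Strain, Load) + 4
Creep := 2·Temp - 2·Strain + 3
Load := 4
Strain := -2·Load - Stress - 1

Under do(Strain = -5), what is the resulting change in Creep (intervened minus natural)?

-18

do(Strain=-5) replaces the equation Strain := -2·Load - Stress - 1 with the constant Strain = -5.
Temp = max(Strain, Load) + 4  [with Strain=-5, Load=4]  = 8
Creep = 2·Temp - 2·Strain + 3  [with Temp=8, Strain=-5]  = 29
Without intervention: Strain = -2·Load - Stress - 1  [with Load=4, Stress=5]  = -14; Temp = max(Strain, Load) + 4  [with Strain=-14, Load=4]  = 8; Creep = 2·Temp - 2·Strain + 3  [with Temp=8, Strain=-14]  = 47.
Change = 29 − 47 = -18.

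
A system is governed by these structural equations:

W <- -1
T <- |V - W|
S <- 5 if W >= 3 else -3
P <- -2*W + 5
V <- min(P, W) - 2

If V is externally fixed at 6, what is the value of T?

The intervention breaks the incoming arrows to V: V <- min(P, W) - 2 no longer applies, and V = 6.
T = |V - W|  [with V=6, W=-1]  = 7

7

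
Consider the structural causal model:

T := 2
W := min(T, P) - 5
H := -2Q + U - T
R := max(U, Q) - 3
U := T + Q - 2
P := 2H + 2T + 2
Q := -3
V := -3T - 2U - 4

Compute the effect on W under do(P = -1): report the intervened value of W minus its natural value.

do(P=-1) replaces the equation P := 2H + 2T + 2 with the constant P = -1.
W = min(T, P) - 5  [with T=2, P=-1]  = -6
Without intervention: U = T + Q - 2  [with T=2, Q=-3]  = -3; H = -2Q + U - T  [with Q=-3, U=-3, T=2]  = 1; P = 2H + 2T + 2  [with H=1, T=2]  = 8; W = min(T, P) - 5  [with T=2, P=8]  = -3.
Change = -6 − (-3) = -3.

-3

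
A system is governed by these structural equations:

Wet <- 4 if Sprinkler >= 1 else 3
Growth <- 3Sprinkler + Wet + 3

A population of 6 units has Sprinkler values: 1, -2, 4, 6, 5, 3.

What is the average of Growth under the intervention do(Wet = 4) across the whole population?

15.5

Every unit gets Wet=4 under the intervention. Growth values become 10, 1, 19, 25, 22, 16; E[Growth|do(Wet=4)] = 15.5.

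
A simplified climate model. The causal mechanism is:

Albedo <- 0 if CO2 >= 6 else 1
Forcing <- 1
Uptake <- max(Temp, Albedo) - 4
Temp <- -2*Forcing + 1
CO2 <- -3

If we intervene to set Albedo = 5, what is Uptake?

1

Intervening sets Albedo = 5 and removes its equation (Albedo <- 0 if CO2 >= 6 else 1).
Temp = -2*Forcing + 1  [with Forcing=1]  = -1
Uptake = max(Temp, Albedo) - 4  [with Temp=-1, Albedo=5]  = 1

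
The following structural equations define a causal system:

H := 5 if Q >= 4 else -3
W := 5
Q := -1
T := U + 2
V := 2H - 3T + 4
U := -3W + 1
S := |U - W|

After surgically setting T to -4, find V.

The intervention breaks the incoming arrows to T: T := U + 2 no longer applies, and T = -4.
H = 5 if Q >= 4 else -3  [with Q=-1]  = -3
V = 2H - 3T + 4  [with H=-3, T=-4]  = 10

10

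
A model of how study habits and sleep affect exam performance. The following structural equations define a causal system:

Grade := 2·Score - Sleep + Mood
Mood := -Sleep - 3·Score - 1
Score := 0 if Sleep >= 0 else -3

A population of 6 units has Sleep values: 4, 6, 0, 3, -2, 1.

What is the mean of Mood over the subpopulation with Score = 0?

Conditioning on Score=0 selects the 5 unit(s) with Sleep ∈ {4, 6, 0, 3, 1}. Their Mood values: -5, -7, -1, -4, -2. Mean = -3.8.

-3.8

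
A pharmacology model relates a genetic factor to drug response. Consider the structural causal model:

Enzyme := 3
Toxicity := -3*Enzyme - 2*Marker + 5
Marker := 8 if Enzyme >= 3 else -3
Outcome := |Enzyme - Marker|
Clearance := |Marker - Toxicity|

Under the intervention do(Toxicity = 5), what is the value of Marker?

8

Under do(Toxicity=5), the mechanism Toxicity := -3*Enzyme - 2*Marker + 5 is discarded; Toxicity is fixed at 5.
Since Marker is not a descendant of the intervened variable, it is unaffected.
Marker = 8 if Enzyme >= 3 else -3  [with Enzyme=3]  = 8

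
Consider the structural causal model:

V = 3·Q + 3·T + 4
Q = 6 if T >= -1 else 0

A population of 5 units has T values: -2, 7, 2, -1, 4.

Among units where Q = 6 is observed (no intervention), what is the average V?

E[V|Q=6] averages over only the 4 units with Q=6 (T = 7, 2, -1, 4): V = 43, 28, 19, 34, mean 31.

31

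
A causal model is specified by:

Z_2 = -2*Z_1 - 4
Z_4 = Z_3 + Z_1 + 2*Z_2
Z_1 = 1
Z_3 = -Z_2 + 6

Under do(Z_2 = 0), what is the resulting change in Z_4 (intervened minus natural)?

6

Under do(Z_2=0), the mechanism Z_2 = -2*Z_1 - 4 is discarded; Z_2 is fixed at 0.
Z_3 = -Z_2 + 6  [with Z_2=0]  = 6
Z_4 = Z_3 + Z_1 + 2*Z_2  [with Z_3=6, Z_1=1, Z_2=0]  = 7
Without intervention: Z_2 = -2*Z_1 - 4  [with Z_1=1]  = -6; Z_3 = -Z_2 + 6  [with Z_2=-6]  = 12; Z_4 = Z_3 + Z_1 + 2*Z_2  [with Z_3=12, Z_1=1, Z_2=-6]  = 1.
Change = 7 − 1 = 6.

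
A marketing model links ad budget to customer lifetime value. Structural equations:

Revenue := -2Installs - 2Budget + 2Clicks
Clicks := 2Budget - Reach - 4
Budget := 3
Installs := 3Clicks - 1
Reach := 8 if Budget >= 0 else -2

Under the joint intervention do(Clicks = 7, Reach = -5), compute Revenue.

Setting Clicks = 7, Reach = -5 by intervention discards those variables' equations.
Installs = 3Clicks - 1  [with Clicks=7]  = 20
Revenue = -2Installs - 2Budget + 2Clicks  [with Installs=20, Budget=3, Clicks=7]  = -32

-32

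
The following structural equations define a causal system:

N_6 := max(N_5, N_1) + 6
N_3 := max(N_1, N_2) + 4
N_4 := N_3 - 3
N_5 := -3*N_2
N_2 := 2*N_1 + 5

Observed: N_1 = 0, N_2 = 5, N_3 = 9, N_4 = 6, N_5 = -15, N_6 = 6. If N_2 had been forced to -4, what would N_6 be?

Under do(N_2=-4), the mechanism N_2 := 2*N_1 + 5 is discarded; N_2 is fixed at -4.
N_5 = -3*N_2  [with N_2=-4]  = 12
N_6 = max(N_5, N_1) + 6  [with N_5=12, N_1=0]  = 18

18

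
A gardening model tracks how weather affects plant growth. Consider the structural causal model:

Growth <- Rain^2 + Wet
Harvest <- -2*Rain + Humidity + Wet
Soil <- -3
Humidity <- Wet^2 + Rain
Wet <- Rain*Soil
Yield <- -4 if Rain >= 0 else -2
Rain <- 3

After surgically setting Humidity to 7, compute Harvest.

-8

Under do(Humidity=7), the mechanism Humidity <- Wet^2 + Rain is discarded; Humidity is fixed at 7.
Wet = Rain*Soil  [with Rain=3, Soil=-3]  = -9
Harvest = -2*Rain + Humidity + Wet  [with Rain=3, Humidity=7, Wet=-9]  = -8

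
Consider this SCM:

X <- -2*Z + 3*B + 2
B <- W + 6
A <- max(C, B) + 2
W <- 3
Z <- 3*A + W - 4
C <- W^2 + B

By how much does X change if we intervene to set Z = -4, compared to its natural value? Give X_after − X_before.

126

The intervention breaks the incoming arrows to Z: Z <- 3*A + W - 4 no longer applies, and Z = -4.
B = W + 6  [with W=3]  = 9
X = -2*Z + 3*B + 2  [with Z=-4, B=9]  = 37
Without intervention: B = W + 6  [with W=3]  = 9; C = W^2 + B  [with W=3, B=9]  = 18; A = max(C, B) + 2  [with C=18, B=9]  = 20; Z = 3*A + W - 4  [with A=20, W=3]  = 59; X = -2*Z + 3*B + 2  [with Z=59, B=9]  = -89.
Change = 37 − (-89) = 126.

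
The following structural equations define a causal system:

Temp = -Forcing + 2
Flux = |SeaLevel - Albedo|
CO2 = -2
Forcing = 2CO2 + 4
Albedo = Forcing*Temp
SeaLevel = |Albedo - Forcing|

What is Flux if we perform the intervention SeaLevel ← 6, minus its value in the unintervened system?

The intervention breaks the incoming arrows to SeaLevel: SeaLevel = |Albedo - Forcing| no longer applies, and SeaLevel = 6.
Forcing = 2CO2 + 4  [with CO2=-2]  = 0
Temp = -Forcing + 2  [with Forcing=0]  = 2
Albedo = Forcing*Temp  [with Forcing=0, Temp=2]  = 0
Flux = |SeaLevel - Albedo|  [with SeaLevel=6, Albedo=0]  = 6
Without intervention: Forcing = 2CO2 + 4  [with CO2=-2]  = 0; Temp = -Forcing + 2  [with Forcing=0]  = 2; Albedo = Forcing*Temp  [with Forcing=0, Temp=2]  = 0; SeaLevel = |Albedo - Forcing|  [with Albedo=0, Forcing=0]  = 0; Flux = |SeaLevel - Albedo|  [with SeaLevel=0, Albedo=0]  = 0.
Change = 6 − 0 = 6.

6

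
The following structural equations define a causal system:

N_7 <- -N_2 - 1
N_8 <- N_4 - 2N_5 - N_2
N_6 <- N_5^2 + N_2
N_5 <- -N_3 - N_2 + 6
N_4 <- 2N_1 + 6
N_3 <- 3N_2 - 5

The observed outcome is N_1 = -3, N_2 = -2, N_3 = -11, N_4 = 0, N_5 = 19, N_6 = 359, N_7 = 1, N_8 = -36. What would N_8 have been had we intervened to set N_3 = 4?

-6

The intervention breaks the incoming arrows to N_3: N_3 <- 3N_2 - 5 no longer applies, and N_3 = 4.
N_4 = 2N_1 + 6  [with N_1=-3]  = 0
N_5 = -N_3 - N_2 + 6  [with N_3=4, N_2=-2]  = 4
N_8 = N_4 - 2N_5 - N_2  [with N_4=0, N_5=4, N_2=-2]  = -6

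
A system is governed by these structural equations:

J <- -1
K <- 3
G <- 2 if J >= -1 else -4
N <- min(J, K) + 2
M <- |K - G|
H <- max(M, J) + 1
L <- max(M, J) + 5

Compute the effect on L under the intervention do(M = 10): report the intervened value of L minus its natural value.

Under do(M=10), the mechanism M <- |K - G| is discarded; M is fixed at 10.
L = max(M, J) + 5  [with M=10, J=-1]  = 15
Without intervention: G = 2 if J >= -1 else -4  [with J=-1]  = 2; M = |K - G|  [with K=3, G=2]  = 1; L = max(M, J) + 5  [with M=1, J=-1]  = 6.
Change = 15 − 6 = 9.

9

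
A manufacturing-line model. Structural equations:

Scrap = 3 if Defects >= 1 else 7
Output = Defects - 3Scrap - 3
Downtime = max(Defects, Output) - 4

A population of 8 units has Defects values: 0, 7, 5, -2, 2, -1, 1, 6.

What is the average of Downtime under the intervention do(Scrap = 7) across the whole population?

-1.75

Under do(Scrap=7), Scrap's equation is replaced by Scrap=7 for every unit. Per-unit Downtime: -4, 3, 1, -6, -2, -5, -3, 2. Mean = -1.75.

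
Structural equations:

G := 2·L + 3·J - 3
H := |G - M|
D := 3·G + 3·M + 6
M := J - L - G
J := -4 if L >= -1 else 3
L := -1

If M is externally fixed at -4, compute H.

Intervening sets M = -4 and removes its equation (M := J - L - G).
J = -4 if L >= -1 else 3  [with L=-1]  = -4
G = 2·L + 3·J - 3  [with L=-1, J=-4]  = -17
H = |G - M|  [with G=-17, M=-4]  = 13

13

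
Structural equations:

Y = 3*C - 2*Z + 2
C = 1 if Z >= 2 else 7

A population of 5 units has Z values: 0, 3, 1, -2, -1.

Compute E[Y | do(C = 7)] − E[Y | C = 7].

do(C=7) breaks C's dependence on Z. With C=7 fixed, Y across the units is 23, 17, 21, 27, 25, mean 22.6.
Observing C=7 restricts to units where C's equation naturally yields 7: Z ∈ {0, 1, -2, -1}. In that subpopulation Y = 23, 21, 27, 25, mean 24.
Difference = 22.6 − 24 = -1.4.

-1.4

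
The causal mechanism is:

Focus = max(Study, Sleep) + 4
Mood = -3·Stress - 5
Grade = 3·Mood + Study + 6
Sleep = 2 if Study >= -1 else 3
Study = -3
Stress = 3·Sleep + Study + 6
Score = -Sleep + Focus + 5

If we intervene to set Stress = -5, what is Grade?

33

The intervention breaks the incoming arrows to Stress: Stress = 3·Sleep + Study + 6 no longer applies, and Stress = -5.
Mood = -3·Stress - 5  [with Stress=-5]  = 10
Grade = 3·Mood + Study + 6  [with Mood=10, Study=-3]  = 33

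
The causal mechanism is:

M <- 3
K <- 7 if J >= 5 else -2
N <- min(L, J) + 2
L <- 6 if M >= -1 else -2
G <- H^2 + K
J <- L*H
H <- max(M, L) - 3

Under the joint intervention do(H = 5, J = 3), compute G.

Setting H = 5, J = 3 by intervention discards those variables' equations.
K = 7 if J >= 5 else -2  [with J=3]  = -2
G = H^2 + K  [with H=5, K=-2]  = 23

23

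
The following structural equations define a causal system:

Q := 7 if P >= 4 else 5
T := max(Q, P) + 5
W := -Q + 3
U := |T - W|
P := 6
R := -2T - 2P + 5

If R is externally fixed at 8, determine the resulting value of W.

Intervening sets R = 8 and removes its equation (R := -2T - 2P + 5).
No directed path runs from R to W, so W keeps its natural value.
Q = 7 if P >= 4 else 5  [with P=6]  = 7
W = -Q + 3  [with Q=7]  = -4

-4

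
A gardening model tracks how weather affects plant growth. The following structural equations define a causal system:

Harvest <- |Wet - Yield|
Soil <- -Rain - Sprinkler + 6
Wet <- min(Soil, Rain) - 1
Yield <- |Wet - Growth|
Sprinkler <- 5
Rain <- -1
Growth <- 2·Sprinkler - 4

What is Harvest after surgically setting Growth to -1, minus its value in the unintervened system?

Under do(Growth=-1), the mechanism Growth <- 2·Sprinkler - 4 is discarded; Growth is fixed at -1.
Soil = -Rain - Sprinkler + 6  [with Rain=-1, Sprinkler=5]  = 2
Wet = min(Soil, Rain) - 1  [with Soil=2, Rain=-1]  = -2
Yield = |Wet - Growth|  [with Wet=-2, Growth=-1]  = 1
Harvest = |Wet - Yield|  [with Wet=-2, Yield=1]  = 3
Without intervention: Soil = -Rain - Sprinkler + 6  [with Rain=-1, Sprinkler=5]  = 2; Wet = min(Soil, Rain) - 1  [with Soil=2, Rain=-1]  = -2; Growth = 2·Sprinkler - 4  [with Sprinkler=5]  = 6; Yield = |Wet - Growth|  [with Wet=-2, Growth=6]  = 8; Harvest = |Wet - Yield|  [with Wet=-2, Yield=8]  = 10.
Change = 3 − 10 = -7.

-7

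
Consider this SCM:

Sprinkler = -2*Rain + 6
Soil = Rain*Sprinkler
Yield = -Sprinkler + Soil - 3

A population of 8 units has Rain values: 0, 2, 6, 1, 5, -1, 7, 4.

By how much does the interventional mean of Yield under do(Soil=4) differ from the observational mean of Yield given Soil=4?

The intervention sets Soil=4 in all 8 units regardless of Rain. Recomputing Yield per unit gives -5, -1, 7, -3, 5, -7, 9, 3; average 1.
E[Yield|Soil=4] averages over only the 2 units with Soil=4 (Rain = 2, 1): Yield = -1, -3, mean -2.
Difference = 1 − (-2) = 3.

3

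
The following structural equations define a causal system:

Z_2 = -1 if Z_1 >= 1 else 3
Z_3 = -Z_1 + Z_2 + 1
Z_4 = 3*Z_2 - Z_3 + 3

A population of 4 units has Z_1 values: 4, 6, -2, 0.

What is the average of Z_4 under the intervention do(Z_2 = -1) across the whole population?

2

do(Z_2=-1) breaks Z_2's dependence on Z_1. With Z_2=-1 fixed, Z_4 across the units is 4, 6, -2, 0, mean 2.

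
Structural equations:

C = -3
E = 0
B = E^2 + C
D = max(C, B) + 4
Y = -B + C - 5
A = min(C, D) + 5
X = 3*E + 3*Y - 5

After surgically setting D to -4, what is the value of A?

1

Under do(D=-4), the mechanism D = max(C, B) + 4 is discarded; D is fixed at -4.
A = min(C, D) + 5  [with C=-3, D=-4]  = 1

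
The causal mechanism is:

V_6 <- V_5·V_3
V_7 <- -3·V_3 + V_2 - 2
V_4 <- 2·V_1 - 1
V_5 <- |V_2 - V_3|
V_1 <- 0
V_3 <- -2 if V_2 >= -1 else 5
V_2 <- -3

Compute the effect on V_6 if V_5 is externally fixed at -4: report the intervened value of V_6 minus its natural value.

-60

The intervention breaks the incoming arrows to V_5: V_5 <- |V_2 - V_3| no longer applies, and V_5 = -4.
V_3 = -2 if V_2 >= -1 else 5  [with V_2=-3]  = 5
V_6 = V_5·V_3  [with V_5=-4, V_3=5]  = -20
Without intervention: V_3 = -2 if V_2 >= -1 else 5  [with V_2=-3]  = 5; V_5 = |V_2 - V_3|  [with V_2=-3, V_3=5]  = 8; V_6 = V_5·V_3  [with V_5=8, V_3=5]  = 40.
Change = -20 − 40 = -60.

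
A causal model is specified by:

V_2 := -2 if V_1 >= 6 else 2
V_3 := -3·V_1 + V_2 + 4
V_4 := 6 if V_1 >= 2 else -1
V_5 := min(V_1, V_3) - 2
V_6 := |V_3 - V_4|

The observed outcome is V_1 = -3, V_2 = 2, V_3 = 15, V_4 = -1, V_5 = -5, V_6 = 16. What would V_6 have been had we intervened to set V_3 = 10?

The intervention breaks the incoming arrows to V_3: V_3 := -3·V_1 + V_2 + 4 no longer applies, and V_3 = 10.
V_4 = 6 if V_1 >= 2 else -1  [with V_1=-3]  = -1
V_6 = |V_3 - V_4|  [with V_3=10, V_4=-1]  = 11

11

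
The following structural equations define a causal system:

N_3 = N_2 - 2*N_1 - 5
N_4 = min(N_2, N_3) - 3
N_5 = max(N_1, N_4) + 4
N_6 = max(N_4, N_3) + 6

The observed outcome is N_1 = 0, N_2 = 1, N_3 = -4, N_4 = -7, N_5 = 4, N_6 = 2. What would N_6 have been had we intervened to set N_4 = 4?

Under do(N_4=4), the mechanism N_4 = min(N_2, N_3) - 3 is discarded; N_4 is fixed at 4.
N_3 = N_2 - 2*N_1 - 5  [with N_2=1, N_1=0]  = -4
N_6 = max(N_4, N_3) + 6  [with N_4=4, N_3=-4]  = 10

10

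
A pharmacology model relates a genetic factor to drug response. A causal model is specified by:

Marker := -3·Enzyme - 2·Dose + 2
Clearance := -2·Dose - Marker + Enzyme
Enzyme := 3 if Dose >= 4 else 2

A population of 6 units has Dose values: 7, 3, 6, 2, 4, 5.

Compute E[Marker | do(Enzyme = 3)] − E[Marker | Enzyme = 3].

2

The intervention sets Enzyme=3 in all 6 units regardless of Dose. Recomputing Marker per unit gives -21, -13, -19, -11, -15, -17; average -16.
E[Marker|Enzyme=3] averages over only the 4 units with Enzyme=3 (Dose = 7, 6, 4, 5): Marker = -21, -19, -15, -17, mean -18.
Difference = -16 − (-18) = 2.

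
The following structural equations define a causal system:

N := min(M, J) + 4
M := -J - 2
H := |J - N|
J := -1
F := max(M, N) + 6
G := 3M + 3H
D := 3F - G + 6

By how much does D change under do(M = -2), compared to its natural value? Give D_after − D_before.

3

Under do(M=-2), the mechanism M := -J - 2 is discarded; M is fixed at -2.
N = min(M, J) + 4  [with M=-2, J=-1]  = 2
H = |J - N|  [with J=-1, N=2]  = 3
F = max(M, N) + 6  [with M=-2, N=2]  = 8
G = 3M + 3H  [with M=-2, H=3]  = 3
D = 3F - G + 6  [with F=8, G=3]  = 27
Without intervention: M = -J - 2  [with J=-1]  = -1; N = min(M, J) + 4  [with M=-1, J=-1]  = 3; H = |J - N|  [with J=-1, N=3]  = 4; F = max(M, N) + 6  [with M=-1, N=3]  = 9; G = 3M + 3H  [with M=-1, H=4]  = 9; D = 3F - G + 6  [with F=9, G=9]  = 24.
Change = 27 − 24 = 3.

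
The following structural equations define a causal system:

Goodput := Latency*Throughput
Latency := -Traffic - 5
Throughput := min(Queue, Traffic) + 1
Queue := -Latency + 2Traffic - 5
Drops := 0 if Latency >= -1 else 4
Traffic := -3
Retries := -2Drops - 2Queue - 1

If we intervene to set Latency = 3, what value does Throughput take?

Under do(Latency=3), the mechanism Latency := -Traffic - 5 is discarded; Latency is fixed at 3.
Queue = -Latency + 2Traffic - 5  [with Latency=3, Traffic=-3]  = -14
Throughput = min(Queue, Traffic) + 1  [with Queue=-14, Traffic=-3]  = -13

-13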